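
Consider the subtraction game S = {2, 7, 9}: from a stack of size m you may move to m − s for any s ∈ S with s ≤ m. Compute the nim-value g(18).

1

Build the Grundy sequence with g(k) = mex{g(k−s) : s ∈ {2, 7, 9}, s ≤ k}:
k:     0  1  2  3  4  5  6  7  8  9 10 11 12 13 14 15 16 17 18
g(k):  0  0  1  1  0  0  1  1  2  2  3  3  2  2  3  0  0  1  1
So g(18) = 1.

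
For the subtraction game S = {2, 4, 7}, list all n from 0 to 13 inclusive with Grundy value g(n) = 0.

0, 1, 6, 9, 12

Compute g(0), g(1), … for moves {2, 4, 7}:
g(0) = mex{} = 0
g(1) = mex{} = 0
g(2) = mex{0} = 1
g(3) = mex{0} = 1
g(4) = mex{0,1} = 2
g(5) = mex{0,1} = 2
g(6) = mex{1,2} = 0
g(7) = mex{0,1,2} = 3
g(8) = mex{0,2} = 1
g(9) = mex{1,2,3} = 0
g(10) = mex{0,1} = 2
g(11) = mex{0,2,3} = 1
g(12) = mex{1,2} = 0
g(13) = mex{0,1} = 2
The P-positions (g = 0) in 0..13 are 0, 1, 6, 9, 12.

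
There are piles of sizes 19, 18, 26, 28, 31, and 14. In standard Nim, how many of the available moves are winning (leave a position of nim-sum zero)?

5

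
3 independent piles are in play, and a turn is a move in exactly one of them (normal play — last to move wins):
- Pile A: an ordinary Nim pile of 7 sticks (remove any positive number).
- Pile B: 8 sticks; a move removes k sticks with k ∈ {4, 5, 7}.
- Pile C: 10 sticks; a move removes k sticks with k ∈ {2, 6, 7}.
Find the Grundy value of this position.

Pile A is a plain Nim pile of size 7, so its Grundy value is 7.
Grundy values for pile B (subtraction set {4, 5, 7}):
g(0) = mex{} = 0
g(1) = mex{} = 0
g(2) = mex{} = 0
g(3) = mex{} = 0
g(4) = mex{0} = 1
g(5) = mex{0} = 1
g(6) = mex{0} = 1
g(7) = mex{0} = 1
g(8) = mex{0,1} = 2
So g(8) = 2.
For pile C, compute g(0), g(1), … with moves {2, 6, 7}:
g(0) = mex{} = 0
g(1) = mex{} = 0
g(2) = mex{0} = 1
g(3) = mex{0} = 1
g(4) = mex{1} = 0
g(5) = mex{1} = 0
g(6) = mex{0} = 1
g(7) = mex{0} = 1
g(8) = mex{0,1} = 2
g(9) = mex{1} = 0
g(10) = mex{0,1,2} = 3
So g(10) = 3.
By the Sprague-Grundy theorem, the Grundy value of a sum of independent games is the XOR of the component values.
Combined value = 7 ⊕ 2 ⊕ 3 = 6.

6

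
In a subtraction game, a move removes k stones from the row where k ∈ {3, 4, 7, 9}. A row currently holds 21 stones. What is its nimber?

Grundy values for subtraction set {3, 4, 7, 9}:
k:     0  1  2  3  4  5  6  7  8  9 10 11 12 13 14 15 16 17 18 19 20 21
g(k):  0  0  0  1  1  1  2  2  2  3  3  3  0  0  0  1  1  1  2  2  2  3
So g(21) = 3.

3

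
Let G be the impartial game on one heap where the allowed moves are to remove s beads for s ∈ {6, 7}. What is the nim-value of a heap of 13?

0

Build the Grundy sequence with g(k) = mex{g(k−s) : s ∈ {6, 7}, s ≤ k}:
k:     0  1  2  3  4  5  6  7  8  9 10 11 12 13
g(k):  0  0  0  0  0  0  1  1  1  1  1  1  2  0
So g(13) = 0.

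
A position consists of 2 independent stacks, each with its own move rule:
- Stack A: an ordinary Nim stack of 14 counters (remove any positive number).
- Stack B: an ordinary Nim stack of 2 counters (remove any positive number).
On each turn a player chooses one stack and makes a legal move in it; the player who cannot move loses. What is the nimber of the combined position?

12

Stack A is a plain Nim stack of size 14, so its Grundy value is 14.
Stack B is a plain Nim stack of size 2, so its Grundy value is 2.
The value of a disjunctive sum is the nim-sum of the parts.
Combined value = 14 XOR 2 = 12.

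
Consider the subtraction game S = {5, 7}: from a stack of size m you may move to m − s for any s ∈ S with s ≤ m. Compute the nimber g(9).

1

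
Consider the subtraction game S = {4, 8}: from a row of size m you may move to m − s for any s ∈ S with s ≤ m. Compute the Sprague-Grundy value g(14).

Build the Grundy sequence with g(k) = mex{g(k−s) : s ∈ {4, 8}, s ≤ k}:
g(0) = mex{} = 0
g(1) = mex{} = 0
g(2) = mex{} = 0
g(3) = mex{} = 0
g(4) = mex{0} = 1
g(5) = mex{0} = 1
g(6) = mex{0} = 1
g(7) = mex{0} = 1
g(8) = mex{0,1} = 2
g(9) = mex{0,1} = 2
g(10) = mex{0,1} = 2
g(11) = mex{0,1} = 2
g(12) = mex{1,2} = 0
g(13) = mex{1,2} = 0
g(14) = mex{1,2} = 0
So g(14) = 0.

0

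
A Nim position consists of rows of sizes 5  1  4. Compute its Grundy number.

Compute the nim-sum pairwise:
5 ⊕ 1 = 4
4 ⊕ 4 = 0

0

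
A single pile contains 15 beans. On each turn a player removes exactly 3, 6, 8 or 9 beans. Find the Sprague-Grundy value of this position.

Compute g(0), g(1), … for moves {3, 6, 8, 9}:
k:     0  1  2  3  4  5  6  7  8  9 10 11 12 13 14 15
g(k):  0  0  0  1  1  1  2  2  2  3  3  3  0  0  0  1
So g(15) = 1.

1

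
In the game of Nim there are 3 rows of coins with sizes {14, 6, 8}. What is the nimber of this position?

0

Nim-sum: 14 ^ 6 ^ 8 = 0.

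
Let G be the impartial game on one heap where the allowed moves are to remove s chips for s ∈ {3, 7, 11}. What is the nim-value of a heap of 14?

0

Compute g(0), g(1), … for moves {3, 7, 11}:
k:     0  1  2  3  4  5  6  7  8  9 10 11 12 13 14
g(k):  0  0  0  1  1  1  0  2  2  1  0  3  2  1  0
So g(14) = 0.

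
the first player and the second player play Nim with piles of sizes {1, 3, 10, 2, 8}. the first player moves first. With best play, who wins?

the first player wins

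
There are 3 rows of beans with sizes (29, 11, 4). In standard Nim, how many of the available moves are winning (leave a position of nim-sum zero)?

1

Nim-sum: 29 ⊕ 11 ⊕ 4 = 18.
The overall nim-sum is X = 18. A row of size p has a winning move iff p XOR X < p (reduce it to p XOR X).
  29: 29 XOR 18 = 15 < 29 — winning move (to 15).
  11: 11 XOR 18 = 25 ≥ 11 — no move.
  4: 4 XOR 18 = 22 ≥ 4 — no move.
That gives 1 winning move.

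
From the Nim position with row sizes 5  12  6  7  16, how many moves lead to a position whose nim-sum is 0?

Nim-sum: 5 ⊕ 12 ⊕ 6 ⊕ 7 ⊕ 16 = 24.
The overall nim-sum is X = 24. A row of size p has a winning move iff p XOR X < p (reduce it to p XOR X).
  5: 5 XOR 24 = 29 ≥ 5 — no move.
  12: 12 XOR 24 = 20 ≥ 12 — no move.
  6: 6 XOR 24 = 30 ≥ 6 — no move.
  7: 7 XOR 24 = 31 ≥ 7 — no move.
  16: 16 XOR 24 = 8 < 16 — winning move (to 8).
That gives 1 winning move.

1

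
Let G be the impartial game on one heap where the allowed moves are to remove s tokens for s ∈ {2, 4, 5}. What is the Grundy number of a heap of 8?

0

Build the Grundy sequence with g(k) = mex{g(k−s) : s ∈ {2, 4, 5}, s ≤ k}:
k:     0  1  2  3  4  5  6  7  8
g(k):  0  0  1  1  2  2  3  0  0
So g(8) = 0.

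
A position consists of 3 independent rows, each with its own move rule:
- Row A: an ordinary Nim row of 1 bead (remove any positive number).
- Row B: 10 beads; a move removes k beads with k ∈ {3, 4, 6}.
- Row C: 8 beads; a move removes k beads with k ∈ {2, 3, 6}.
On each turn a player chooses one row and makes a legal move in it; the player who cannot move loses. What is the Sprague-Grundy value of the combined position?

Row A is a plain Nim row of size 1, so its Grundy value is 1.
For row B, compute g(0), g(1), … with moves {3, 4, 6}:
k:     0  1  2  3  4  5  6  7  8  9 10
g(k):  0  0  0  1  1  1  2  2  2  0  0
So g(10) = 0.
Grundy values for row C (subtraction set {2, 3, 6}):
k:     0  1  2  3  4  5  6  7  8
g(k):  0  0  1  1  2  0  3  1  2
So g(8) = 2.
The value of a disjunctive sum is the nim-sum of the parts.
Combined value = 1 ⊕ 0 ⊕ 2 = 3.

3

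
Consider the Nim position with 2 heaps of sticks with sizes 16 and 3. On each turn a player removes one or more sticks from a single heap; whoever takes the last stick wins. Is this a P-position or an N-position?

Nim-sum: 16 ⊕ 3 = 19.
The nim-sum is 19 ≠ 0, so this is an N-position: the player to move can win.

N-position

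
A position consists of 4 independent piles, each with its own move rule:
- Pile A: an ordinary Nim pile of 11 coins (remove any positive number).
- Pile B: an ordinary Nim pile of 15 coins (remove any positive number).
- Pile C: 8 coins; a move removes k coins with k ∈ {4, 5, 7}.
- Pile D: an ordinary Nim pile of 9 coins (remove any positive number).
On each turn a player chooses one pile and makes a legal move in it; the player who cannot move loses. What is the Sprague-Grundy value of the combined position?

15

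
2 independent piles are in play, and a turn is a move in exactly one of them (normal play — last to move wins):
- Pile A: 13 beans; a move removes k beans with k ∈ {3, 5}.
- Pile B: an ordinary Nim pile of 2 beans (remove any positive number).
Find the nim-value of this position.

For pile A, compute g(0), g(1), … with moves {3, 5}:
k:     0  1  2  3  4  5  6  7  8  9 10 11 12 13
g(k):  0  0  0  1  1  1  2  2  0  0  0  1  1  1
So g(13) = 1.
Pile B is a plain Nim pile of size 2, so its Grundy value is 2.
By the Sprague-Grundy theorem, the Grundy value of a sum of independent games is the XOR of the component values.
Combined value = 1 XOR 2 = 3.

3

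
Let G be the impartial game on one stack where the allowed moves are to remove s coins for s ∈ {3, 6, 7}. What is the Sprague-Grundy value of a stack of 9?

3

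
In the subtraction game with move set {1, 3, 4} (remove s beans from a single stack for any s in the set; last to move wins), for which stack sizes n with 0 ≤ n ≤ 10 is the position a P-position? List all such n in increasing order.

0, 2, 7, 9

Build the Grundy sequence with g(k) = mex{g(k−s) : s ∈ {1, 3, 4}, s ≤ k}:
k:     0  1  2  3  4  5  6  7  8  9 10
g(k):  0  1  0  1  2  3  2  0  1  0  1
The P-positions (g = 0) in 0..10 are 0, 2, 7, 9.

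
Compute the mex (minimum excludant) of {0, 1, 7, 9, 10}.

2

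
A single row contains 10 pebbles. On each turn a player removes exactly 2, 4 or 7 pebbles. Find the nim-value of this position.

Build the Grundy sequence with g(k) = mex{g(k−s) : s ∈ {2, 4, 7}, s ≤ k}:
g(0) = mex{} = 0
g(1) = mex{} = 0
g(2) = mex{0} = 1
g(3) = mex{0} = 1
g(4) = mex{0,1} = 2
g(5) = mex{0,1} = 2
g(6) = mex{1,2} = 0
g(7) = mex{0,1,2} = 3
g(8) = mex{0,2} = 1
g(9) = mex{1,2,3} = 0
g(10) = mex{0,1} = 2
So g(10) = 2.

2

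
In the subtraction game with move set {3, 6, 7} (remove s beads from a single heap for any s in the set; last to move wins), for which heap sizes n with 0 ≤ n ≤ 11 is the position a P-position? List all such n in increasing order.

Build the Grundy sequence with g(k) = mex{g(k−s) : s ∈ {3, 6, 7}, s ≤ k}:
k:     0  1  2  3  4  5  6  7  8  9 10 11
g(k):  0  0  0  1  1  1  2  2  2  3  0  0
The P-positions (g = 0) in 0..11 are 0, 1, 2, 10, 11.

0, 1, 2, 10, 11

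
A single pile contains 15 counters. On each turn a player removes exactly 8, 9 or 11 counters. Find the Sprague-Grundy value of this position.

1

Build the Grundy sequence with g(k) = mex{g(k−s) : s ∈ {8, 9, 11}, s ≤ k}:
k:     0  1  2  3  4  5  6  7  8  9 10 11 12 13 14 15
g(k):  0  0  0  0  0  0  0  0  1  1  1  1  1  1  1  1
So g(15) = 1.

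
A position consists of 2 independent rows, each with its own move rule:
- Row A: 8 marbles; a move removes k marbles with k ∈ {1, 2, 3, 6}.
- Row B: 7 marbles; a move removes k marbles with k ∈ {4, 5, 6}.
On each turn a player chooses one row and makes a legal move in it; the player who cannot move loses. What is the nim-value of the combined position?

1

For row A, compute g(0), g(1), … with moves {1, 2, 3, 6}:
g(0) = mex{} = 0
g(1) = mex{0} = 1
g(2) = mex{0,1} = 2
g(3) = mex{0,1,2} = 3
g(4) = mex{1,2,3} = 0
g(5) = mex{0,2,3} = 1
g(6) = mex{0,1,3} = 2
g(7) = mex{0,1,2} = 3
g(8) = mex{1,2,3} = 0
So g(8) = 0.
Build the Grundy sequence for row B with g(k) = mex{g(k−s) : s ∈ {4, 5, 6}, s ≤ k}:
k:     0  1  2  3  4  5  6  7
g(k):  0  0  0  0  1  1  1  1
So g(7) = 1.
The value of a disjunctive sum is the nim-sum of the parts.
Combined value = 0 XOR 1 = 1.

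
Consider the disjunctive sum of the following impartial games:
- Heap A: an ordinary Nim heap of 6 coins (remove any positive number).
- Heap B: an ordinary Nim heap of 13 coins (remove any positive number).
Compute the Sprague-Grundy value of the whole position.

11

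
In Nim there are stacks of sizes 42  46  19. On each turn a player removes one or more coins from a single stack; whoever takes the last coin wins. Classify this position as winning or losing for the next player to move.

Compute the nim-sum pairwise:
42 ⊕ 46 = 4
4 ⊕ 19 = 23
The nim-sum is 23 ≠ 0, so this is an N-position: the player to move can win.

Winning position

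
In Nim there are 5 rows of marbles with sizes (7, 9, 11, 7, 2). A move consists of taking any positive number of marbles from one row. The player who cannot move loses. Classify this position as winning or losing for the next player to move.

Nim-sum: 7 XOR 9 XOR 11 XOR 7 XOR 2 = 0.
The nim-sum is 0, so this is a P-position: the player to move is in a losing position under optimal play.

Losing position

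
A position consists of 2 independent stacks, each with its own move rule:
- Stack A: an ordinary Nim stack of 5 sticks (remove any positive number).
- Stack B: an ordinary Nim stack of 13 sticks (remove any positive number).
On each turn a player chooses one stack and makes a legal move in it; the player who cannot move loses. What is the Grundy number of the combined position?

Stack A is a plain Nim stack of size 5, so its Grundy value is 5.
Stack B is a plain Nim stack of size 13, so its Grundy value is 13.
The value of a disjunctive sum is the nim-sum of the parts.
Combined value = 5 XOR 13 = 8.

8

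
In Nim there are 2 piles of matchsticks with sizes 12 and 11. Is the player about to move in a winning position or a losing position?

Winning position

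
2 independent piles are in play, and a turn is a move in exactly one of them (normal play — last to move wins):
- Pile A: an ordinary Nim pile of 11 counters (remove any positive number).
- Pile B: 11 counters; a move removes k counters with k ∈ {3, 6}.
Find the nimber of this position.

Pile A is a plain Nim pile of size 11, so its Grundy value is 11.
Build the Grundy sequence for pile B with g(k) = mex{g(k−s) : s ∈ {3, 6}, s ≤ k}:
g(0) = mex{} = 0
g(1) = mex{} = 0
g(2) = mex{} = 0
g(3) = mex{0} = 1
g(4) = mex{0} = 1
g(5) = mex{0} = 1
g(6) = mex{0,1} = 2
g(7) = mex{0,1} = 2
g(8) = mex{0,1} = 2
g(9) = mex{1,2} = 0
g(10) = mex{1,2} = 0
g(11) = mex{1,2} = 0
So g(11) = 0.
The value of a disjunctive sum is the nim-sum of the parts.
Combined value = 11 ⊕ 0 = 11.

11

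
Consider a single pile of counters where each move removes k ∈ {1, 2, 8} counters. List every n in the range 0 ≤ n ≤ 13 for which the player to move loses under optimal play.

0, 3, 6, 9, 12

Build the Grundy sequence with g(k) = mex{g(k−s) : s ∈ {1, 2, 8}, s ≤ k}:
k:     0  1  2  3  4  5  6  7  8  9 10 11 12 13
g(k):  0  1  2  0  1  2  0  1  2  0  1  2  0  1
The P-positions (g = 0) in 0..13 are 0, 3, 6, 9, 12.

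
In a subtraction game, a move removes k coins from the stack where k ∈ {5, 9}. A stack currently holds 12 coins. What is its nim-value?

2

Grundy values for subtraction set {5, 9}:
g(0) = mex{} = 0
g(1) = mex{} = 0
g(2) = mex{} = 0
g(3) = mex{} = 0
g(4) = mex{} = 0
g(5) = mex{0} = 1
g(6) = mex{0} = 1
g(7) = mex{0} = 1
g(8) = mex{0} = 1
g(9) = mex{0} = 1
g(10) = mex{0,1} = 2
g(11) = mex{0,1} = 2
g(12) = mex{0,1} = 2
So g(12) = 2.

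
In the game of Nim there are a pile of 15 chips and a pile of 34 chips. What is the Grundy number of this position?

45

Bitwise XOR of the heap sizes:
  001111  (15)
  100010  (34)
  ------
  101101  (45)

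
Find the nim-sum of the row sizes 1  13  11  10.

13

Write each in binary and XOR column by column:
  0001  (1)
  1101  (13)
  1011  (11)
  1010  (10)
  ----
  1101  (13)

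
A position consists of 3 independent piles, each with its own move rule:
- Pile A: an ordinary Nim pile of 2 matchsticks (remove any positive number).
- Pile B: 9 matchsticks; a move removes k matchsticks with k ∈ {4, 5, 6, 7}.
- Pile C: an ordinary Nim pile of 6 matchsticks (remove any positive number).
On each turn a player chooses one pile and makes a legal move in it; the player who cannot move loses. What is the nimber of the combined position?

6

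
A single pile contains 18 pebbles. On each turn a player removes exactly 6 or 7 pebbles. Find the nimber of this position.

Compute g(0), g(1), … for moves {6, 7}:
k:     0  1  2  3  4  5  6  7  8  9 10 11 12 13 14 15 16 17 18
g(k):  0  0  0  0  0  0  1  1  1  1  1  1  2  0  0  0  0  0  0
So g(18) = 0.

0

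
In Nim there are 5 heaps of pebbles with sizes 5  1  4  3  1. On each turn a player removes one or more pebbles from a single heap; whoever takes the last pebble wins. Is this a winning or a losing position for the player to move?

Winning position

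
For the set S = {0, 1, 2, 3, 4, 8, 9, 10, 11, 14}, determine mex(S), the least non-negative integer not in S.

The values 0, 1, 2, 3, 4 are all present; 5 is the first non-negative integer missing from the set.

5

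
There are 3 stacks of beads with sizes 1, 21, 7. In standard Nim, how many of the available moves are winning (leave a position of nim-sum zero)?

Compute the nim-sum pairwise:
1 ⊕ 21 = 20
20 ⊕ 7 = 19
The overall nim-sum is X = 19. A stack of size p has a winning move iff p XOR X < p (reduce it to p XOR X).
  1: 1 XOR 19 = 18 ≥ 1 — no move.
  21: 21 XOR 19 = 6 < 21 — winning move (to 6).
  7: 7 XOR 19 = 20 ≥ 7 — no move.
That gives 1 winning move.

1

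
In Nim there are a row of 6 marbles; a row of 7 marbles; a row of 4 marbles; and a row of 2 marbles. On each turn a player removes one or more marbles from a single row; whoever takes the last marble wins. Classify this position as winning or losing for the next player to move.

Write each in binary and XOR column by column:
  110  (6)
  111  (7)
  100  (4)
  010  (2)
  ---
  111  (7)
The nim-sum is 7 ≠ 0, so this is an N-position: the player to move can win.

Winning position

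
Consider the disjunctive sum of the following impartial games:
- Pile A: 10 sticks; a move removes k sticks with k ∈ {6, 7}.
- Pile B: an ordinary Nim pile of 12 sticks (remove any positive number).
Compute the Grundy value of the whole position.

For pile A, compute g(0), g(1), … with moves {6, 7}:
g(0) = mex{} = 0
g(1) = mex{} = 0
g(2) = mex{} = 0
g(3) = mex{} = 0
g(4) = mex{} = 0
g(5) = mex{} = 0
g(6) = mex{0} = 1
g(7) = mex{0} = 1
g(8) = mex{0} = 1
g(9) = mex{0} = 1
g(10) = mex{0} = 1
So g(10) = 1.
Pile B is a plain Nim pile of size 12, so its Grundy value is 12.
The value of a disjunctive sum is the nim-sum of the parts.
Combined value = 1 XOR 12 = 13.

13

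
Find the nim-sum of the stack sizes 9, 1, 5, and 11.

6

Bitwise XOR of the heap sizes:
  1001  (9)
  0001  (1)
  0101  (5)
  1011  (11)
  ----
  0110  (6)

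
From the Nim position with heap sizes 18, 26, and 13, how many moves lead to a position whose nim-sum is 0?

1

Compute the nim-sum pairwise:
18 XOR 26 = 8
8 XOR 13 = 5
The overall nim-sum is X = 5. A heap of size p has a winning move iff p XOR X < p (reduce it to p XOR X).
  18: 18 XOR 5 = 23 ≥ 18 — no move.
  26: 26 XOR 5 = 31 ≥ 26 — no move.
  13: 13 XOR 5 = 8 < 13 — winning move (to 8).
That gives 1 winning move.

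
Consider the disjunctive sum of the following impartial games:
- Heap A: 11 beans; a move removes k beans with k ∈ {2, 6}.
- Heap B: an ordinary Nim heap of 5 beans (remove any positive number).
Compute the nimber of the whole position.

Grundy values for heap A (subtraction set {2, 6}):
k:     0  1  2  3  4  5  6  7  8  9 10 11
g(k):  0  0  1  1  0  0  1  1  0  0  1  1
So g(11) = 1.
Heap B is a plain Nim heap of size 5, so its Grundy value is 5.
The value of a disjunctive sum is the nim-sum of the parts.
Combined value = 1 ⊕ 5 = 4.

4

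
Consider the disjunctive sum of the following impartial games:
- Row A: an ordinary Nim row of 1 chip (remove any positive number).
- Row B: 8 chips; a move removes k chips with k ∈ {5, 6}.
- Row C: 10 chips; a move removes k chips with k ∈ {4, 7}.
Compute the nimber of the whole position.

2

Row A is a plain Nim row of size 1, so its Grundy value is 1.
For row B, compute g(0), g(1), … with moves {5, 6}:
g(0) = mex{} = 0
g(1) = mex{} = 0
g(2) = mex{} = 0
g(3) = mex{} = 0
g(4) = mex{} = 0
g(5) = mex{0} = 1
g(6) = mex{0} = 1
g(7) = mex{0} = 1
g(8) = mex{0} = 1
So g(8) = 1.
Grundy values for row C (subtraction set {4, 7}):
k:     0  1  2  3  4  5  6  7  8  9 10
g(k):  0  0  0  0  1  1  1  1  2  2  2
So g(10) = 2.
The value of a disjunctive sum is the nim-sum of the parts.
Combined value = 1 XOR 1 XOR 2 = 2.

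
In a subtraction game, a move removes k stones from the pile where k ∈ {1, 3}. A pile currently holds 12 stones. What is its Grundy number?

0

Compute g(0), g(1), … for moves {1, 3}:
k:     0  1  2  3  4  5  6  7  8  9 10 11 12
g(k):  0  1  0  1  0  1  0  1  0  1  0  1  0
So g(12) = 0.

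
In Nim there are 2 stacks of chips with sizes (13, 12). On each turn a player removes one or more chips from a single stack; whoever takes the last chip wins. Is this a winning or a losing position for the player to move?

In binary:
  1101  (13)
  1100  (12)
  ----
  0001  (1)
The nim-sum is 1 ≠ 0, so this is an N-position: the player to move can win.

Winning position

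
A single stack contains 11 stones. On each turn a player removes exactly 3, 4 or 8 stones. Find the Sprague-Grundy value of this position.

3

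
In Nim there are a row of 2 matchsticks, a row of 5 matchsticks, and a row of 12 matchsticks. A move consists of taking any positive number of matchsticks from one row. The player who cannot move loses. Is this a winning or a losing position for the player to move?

Winning position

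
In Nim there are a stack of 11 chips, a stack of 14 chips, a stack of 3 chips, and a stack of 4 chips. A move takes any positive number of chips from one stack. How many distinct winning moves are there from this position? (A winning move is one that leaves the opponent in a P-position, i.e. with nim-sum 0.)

3

In binary:
  1011  (11)
  1110  (14)
  0011  (3)
  0100  (4)
  ----
  0010  (2)
The overall nim-sum is X = 2. A stack of size p has a winning move iff p XOR X < p (reduce it to p XOR X).
  11: 11 XOR 2 = 9 < 11 — winning move (to 9).
  14: 14 XOR 2 = 12 < 14 — winning move (to 12).
  3: 3 XOR 2 = 1 < 3 — winning move (to 1).
  4: 4 XOR 2 = 6 ≥ 4 — no move.
That gives 3 winning moves.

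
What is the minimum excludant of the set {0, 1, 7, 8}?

2

The values 0, 1 are all present; 2 is the first non-negative integer missing from the set.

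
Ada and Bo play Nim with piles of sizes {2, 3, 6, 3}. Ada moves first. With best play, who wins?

Ada wins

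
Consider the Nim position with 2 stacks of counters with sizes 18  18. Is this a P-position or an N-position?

Nim-sum: 18 ⊕ 18 = 0.
The nim-sum is 0, so this is a P-position: the player to move is in a losing position under optimal play.

P-position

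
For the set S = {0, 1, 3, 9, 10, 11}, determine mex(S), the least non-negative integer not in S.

2

The values 0, 1 are all present; 2 is the first non-negative integer missing from the set.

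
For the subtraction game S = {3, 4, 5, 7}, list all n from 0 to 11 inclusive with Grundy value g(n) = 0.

Build the Grundy sequence with g(k) = mex{g(k−s) : s ∈ {3, 4, 5, 7}, s ≤ k}:
g(0) = mex{} = 0
g(1) = mex{} = 0
g(2) = mex{} = 0
g(3) = mex{0} = 1
g(4) = mex{0} = 1
g(5) = mex{0} = 1
g(6) = mex{0,1} = 2
g(7) = mex{0,1} = 2
g(8) = mex{0,1} = 2
g(9) = mex{0,1,2} = 3
g(10) = mex{1,2} = 0
g(11) = mex{1,2} = 0
The P-positions (g = 0) in 0..11 are 0, 1, 2, 10, 11.

0, 1, 2, 10, 11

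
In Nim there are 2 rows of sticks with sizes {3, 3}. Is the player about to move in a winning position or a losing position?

Losing position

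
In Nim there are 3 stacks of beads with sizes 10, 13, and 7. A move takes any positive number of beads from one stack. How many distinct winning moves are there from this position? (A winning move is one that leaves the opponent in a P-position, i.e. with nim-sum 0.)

0

Nim-sum: 10 XOR 13 XOR 7 = 0.
The nim-sum is already 0, so every move leaves a nonzero nim-sum — there are no winning moves.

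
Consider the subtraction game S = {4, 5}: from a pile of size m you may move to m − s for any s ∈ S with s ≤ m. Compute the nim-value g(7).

1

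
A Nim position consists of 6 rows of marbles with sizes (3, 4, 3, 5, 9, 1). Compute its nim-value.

9

In binary:
  0011  (3)
  0100  (4)
  0011  (3)
  0101  (5)
  1001  (9)
  0001  (1)
  ----
  1001  (9)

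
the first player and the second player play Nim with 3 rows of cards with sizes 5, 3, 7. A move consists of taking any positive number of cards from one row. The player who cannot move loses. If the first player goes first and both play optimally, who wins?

the first player wins

Compute the nim-sum pairwise:
5 ^ 3 = 6
6 ^ 7 = 1
The nim-sum is 1 ≠ 0, so this is an N-position: the player to move can win; the first player has a winning move.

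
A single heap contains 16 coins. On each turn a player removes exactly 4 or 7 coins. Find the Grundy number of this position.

Build the Grundy sequence with g(k) = mex{g(k−s) : s ∈ {4, 7}, s ≤ k}:
k:     0  1  2  3  4  5  6  7  8  9 10 11 12 13 14 15 16
g(k):  0  0  0  0  1  1  1  1  2  2  2  0  0  0  0  1  1
So g(16) = 1.

1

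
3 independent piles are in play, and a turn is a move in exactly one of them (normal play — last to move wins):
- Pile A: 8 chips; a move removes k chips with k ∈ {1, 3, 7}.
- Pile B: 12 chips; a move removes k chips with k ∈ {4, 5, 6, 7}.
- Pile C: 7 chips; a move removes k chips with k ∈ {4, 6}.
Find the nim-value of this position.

1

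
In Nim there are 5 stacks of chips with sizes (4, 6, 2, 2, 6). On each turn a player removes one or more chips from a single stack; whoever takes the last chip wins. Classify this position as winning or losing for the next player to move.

Winning position

Compute the nim-sum pairwise:
4 ⊕ 6 = 2
2 ⊕ 2 = 0
0 ⊕ 2 = 2
2 ⊕ 6 = 4
The nim-sum is 4 ≠ 0, so this is an N-position: the player to move can win.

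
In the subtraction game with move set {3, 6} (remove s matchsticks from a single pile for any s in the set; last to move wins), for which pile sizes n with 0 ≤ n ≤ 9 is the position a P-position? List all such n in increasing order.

Compute g(0), g(1), … for moves {3, 6}:
k:     0  1  2  3  4  5  6  7  8  9
g(k):  0  0  0  1  1  1  2  2  2  0
The P-positions (g = 0) in 0..9 are 0, 1, 2, 9.

0, 1, 2, 9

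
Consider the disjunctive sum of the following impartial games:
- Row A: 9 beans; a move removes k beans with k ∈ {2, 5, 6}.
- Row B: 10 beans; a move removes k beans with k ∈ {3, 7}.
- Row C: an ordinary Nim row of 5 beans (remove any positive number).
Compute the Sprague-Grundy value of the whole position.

For row A, compute g(0), g(1), … with moves {2, 5, 6}:
g(0) = mex{} = 0
g(1) = mex{} = 0
g(2) = mex{0} = 1
g(3) = mex{0} = 1
g(4) = mex{1} = 0
g(5) = mex{0,1} = 2
g(6) = mex{0} = 1
g(7) = mex{0,1,2} = 3
g(8) = mex{1} = 0
g(9) = mex{0,1,3} = 2
So g(9) = 2.
For row B, compute g(0), g(1), … with moves {3, 7}:
k:     0  1  2  3  4  5  6  7  8  9 10
g(k):  0  0  0  1  1  1  0  2  2  1  0
So g(10) = 0.
Row C is a plain Nim row of size 5, so its Grundy value is 5.
The value of a disjunctive sum is the nim-sum of the parts.
Combined value = 2 XOR 0 XOR 5 = 7.

7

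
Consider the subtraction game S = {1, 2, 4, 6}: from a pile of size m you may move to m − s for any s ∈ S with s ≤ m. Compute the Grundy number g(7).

Grundy values for subtraction set {1, 2, 4, 6}:
k:     0  1  2  3  4  5  6  7
g(k):  0  1  2  0  1  2  3  4
So g(7) = 4.

4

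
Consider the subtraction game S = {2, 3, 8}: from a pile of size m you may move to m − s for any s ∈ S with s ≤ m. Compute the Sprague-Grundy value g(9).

Compute g(0), g(1), … for moves {2, 3, 8}:
g(0) = mex{} = 0
g(1) = mex{} = 0
g(2) = mex{0} = 1
g(3) = mex{0} = 1
g(4) = mex{0,1} = 2
g(5) = mex{1} = 0
g(6) = mex{1,2} = 0
g(7) = mex{0,2} = 1
g(8) = mex{0} = 1
g(9) = mex{0,1} = 2
So g(9) = 2.

2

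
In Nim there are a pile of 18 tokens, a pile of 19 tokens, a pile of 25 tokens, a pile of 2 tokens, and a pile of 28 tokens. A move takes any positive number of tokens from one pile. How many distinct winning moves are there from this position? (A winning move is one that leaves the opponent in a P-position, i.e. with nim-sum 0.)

In binary:
  10010  (18)
  10011  (19)
  11001  (25)
  00010  (2)
  11100  (28)
  -----
  00110  (6)
The overall nim-sum is X = 6. A pile of size p has a winning move iff p XOR X < p (reduce it to p XOR X).
  18: 18 XOR 6 = 20 ≥ 18 — no move.
  19: 19 XOR 6 = 21 ≥ 19 — no move.
  25: 25 XOR 6 = 31 ≥ 25 — no move.
  2: 2 XOR 6 = 4 ≥ 2 — no move.
  28: 28 XOR 6 = 26 < 28 — winning move (to 26).
That gives 1 winning move.

1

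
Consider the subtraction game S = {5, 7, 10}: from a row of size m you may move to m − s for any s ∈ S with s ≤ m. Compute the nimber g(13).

Build the Grundy sequence with g(k) = mex{g(k−s) : s ∈ {5, 7, 10}, s ≤ k}:
g(0) = mex{} = 0
g(1) = mex{} = 0
g(2) = mex{} = 0
g(3) = mex{} = 0
g(4) = mex{} = 0
g(5) = mex{0} = 1
g(6) = mex{0} = 1
g(7) = mex{0} = 1
g(8) = mex{0} = 1
g(9) = mex{0} = 1
g(10) = mex{0,1} = 2
g(11) = mex{0,1} = 2
g(12) = mex{0,1} = 2
g(13) = mex{0,1} = 2
So g(13) = 2.

2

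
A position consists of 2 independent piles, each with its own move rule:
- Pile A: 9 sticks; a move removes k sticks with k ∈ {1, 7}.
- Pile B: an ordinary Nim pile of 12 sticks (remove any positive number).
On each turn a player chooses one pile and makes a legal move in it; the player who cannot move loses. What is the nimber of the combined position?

13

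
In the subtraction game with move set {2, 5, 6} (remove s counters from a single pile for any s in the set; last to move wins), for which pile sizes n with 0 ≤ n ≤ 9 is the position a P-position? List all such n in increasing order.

Compute g(0), g(1), … for moves {2, 5, 6}:
k:     0  1  2  3  4  5  6  7  8  9
g(k):  0  0  1  1  0  2  1  3  0  2
The P-positions (g = 0) in 0..9 are 0, 1, 4, 8.

0, 1, 4, 8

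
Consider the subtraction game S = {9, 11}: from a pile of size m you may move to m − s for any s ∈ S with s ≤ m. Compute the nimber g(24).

Build the Grundy sequence with g(k) = mex{g(k−s) : s ∈ {9, 11}, s ≤ k}:
k:     0  1  2  3  4  5  6  7  8  9 10 11 12 13 14 15 16 17 18 19 20 21 22 23 24
g(k):  0  0  0  0  0  0  0  0  0  1  1  1  1  1  1  1  1  1  2  2  0  0  0  0  0
So g(24) = 0.

0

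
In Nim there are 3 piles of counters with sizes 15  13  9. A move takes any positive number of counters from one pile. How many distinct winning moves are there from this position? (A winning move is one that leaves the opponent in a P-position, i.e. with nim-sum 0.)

Compute the nim-sum pairwise:
15 ⊕ 13 = 2
2 ⊕ 9 = 11
The overall nim-sum is X = 11. A pile of size p has a winning move iff p XOR X < p (reduce it to p XOR X).
  15: 15 XOR 11 = 4 < 15 — winning move (to 4).
  13: 13 XOR 11 = 6 < 13 — winning move (to 6).
  9: 9 XOR 11 = 2 < 9 — winning move (to 2).
That gives 3 winning moves.

3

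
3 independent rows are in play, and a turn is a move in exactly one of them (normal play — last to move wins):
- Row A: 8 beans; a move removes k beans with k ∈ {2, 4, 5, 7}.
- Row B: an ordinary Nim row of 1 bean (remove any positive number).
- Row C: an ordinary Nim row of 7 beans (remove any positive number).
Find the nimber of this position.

2

Grundy values for row A (subtraction set {2, 4, 5, 7}):
g(0) = mex{} = 0
g(1) = mex{} = 0
g(2) = mex{0} = 1
g(3) = mex{0} = 1
g(4) = mex{0,1} = 2
g(5) = mex{0,1} = 2
g(6) = mex{0,1,2} = 3
g(7) = mex{0,1,2} = 3
g(8) = mex{0,1,2,3} = 4
So g(8) = 4.
Row B is a plain Nim row of size 1, so its Grundy value is 1.
Row C is a plain Nim row of size 7, so its Grundy value is 7.
By the Sprague-Grundy theorem, the Grundy value of a sum of independent games is the XOR of the component values.
Combined value = 4 XOR 1 XOR 7 = 2.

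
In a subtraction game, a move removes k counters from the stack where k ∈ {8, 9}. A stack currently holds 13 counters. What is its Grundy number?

1

Compute g(0), g(1), … for moves {8, 9}:
k:     0  1  2  3  4  5  6  7  8  9 10 11 12 13
g(k):  0  0  0  0  0  0  0  0  1  1  1  1  1  1
So g(13) = 1.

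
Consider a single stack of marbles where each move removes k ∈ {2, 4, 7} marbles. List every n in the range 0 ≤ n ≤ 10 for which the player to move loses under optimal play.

0, 1, 6, 9

Build the Grundy sequence with g(k) = mex{g(k−s) : s ∈ {2, 4, 7}, s ≤ k}:
g(0) = mex{} = 0
g(1) = mex{} = 0
g(2) = mex{0} = 1
g(3) = mex{0} = 1
g(4) = mex{0,1} = 2
g(5) = mex{0,1} = 2
g(6) = mex{1,2} = 0
g(7) = mex{0,1,2} = 3
g(8) = mex{0,2} = 1
g(9) = mex{1,2,3} = 0
g(10) = mex{0,1} = 2
The P-positions (g = 0) in 0..10 are 0, 1, 6, 9.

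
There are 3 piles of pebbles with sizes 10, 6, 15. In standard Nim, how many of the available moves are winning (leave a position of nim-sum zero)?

3

Nim-sum: 10 XOR 6 XOR 15 = 3.
The overall nim-sum is X = 3. A pile of size p has a winning move iff p XOR X < p (reduce it to p XOR X).
  10: 10 XOR 3 = 9 < 10 — winning move (to 9).
  6: 6 XOR 3 = 5 < 6 — winning move (to 5).
  15: 15 XOR 3 = 12 < 15 — winning move (to 12).
That gives 3 winning moves.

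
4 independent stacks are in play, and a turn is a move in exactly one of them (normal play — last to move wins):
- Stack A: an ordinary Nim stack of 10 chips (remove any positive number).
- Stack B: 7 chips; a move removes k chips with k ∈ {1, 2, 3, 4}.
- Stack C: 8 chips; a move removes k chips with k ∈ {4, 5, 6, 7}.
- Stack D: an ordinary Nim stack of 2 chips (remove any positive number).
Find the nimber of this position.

Stack A is a plain Nim stack of size 10, so its Grundy value is 10.
For stack B, compute g(0), g(1), … with moves {1, 2, 3, 4}:
g(0) = mex{} = 0
g(1) = mex{0} = 1
g(2) = mex{0,1} = 2
g(3) = mex{0,1,2} = 3
g(4) = mex{0,1,2,3} = 4
g(5) = mex{1,2,3,4} = 0
g(6) = mex{0,2,3,4} = 1
g(7) = mex{0,1,3,4} = 2
So g(7) = 2.
Build the Grundy sequence for stack C with g(k) = mex{g(k−s) : s ∈ {4, 5, 6, 7}, s ≤ k}:
g(0) = mex{} = 0
g(1) = mex{} = 0
g(2) = mex{} = 0
g(3) = mex{} = 0
g(4) = mex{0} = 1
g(5) = mex{0} = 1
g(6) = mex{0} = 1
g(7) = mex{0} = 1
g(8) = mex{0,1} = 2
So g(8) = 2.
Stack D is a plain Nim stack of size 2, so its Grundy value is 2.
By the Sprague-Grundy theorem, the Grundy value of a sum of independent games is the XOR of the component values.
Combined value = 10 XOR 2 XOR 2 XOR 2 = 8.

8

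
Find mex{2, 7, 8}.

0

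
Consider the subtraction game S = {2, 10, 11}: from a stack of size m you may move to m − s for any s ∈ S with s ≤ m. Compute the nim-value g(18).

3

Build the Grundy sequence with g(k) = mex{g(k−s) : s ∈ {2, 10, 11}, s ≤ k}:
k:     0  1  2  3  4  5  6  7  8  9 10 11 12 13 14 15 16 17 18
g(k):  0  0  1  1  0  0  1  1  0  0  1  1  2  0  3  1  2  0  3
So g(18) = 3.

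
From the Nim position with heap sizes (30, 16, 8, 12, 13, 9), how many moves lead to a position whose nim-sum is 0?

5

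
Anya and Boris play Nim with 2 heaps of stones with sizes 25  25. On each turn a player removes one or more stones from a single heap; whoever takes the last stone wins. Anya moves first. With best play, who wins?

Bitwise XOR of the heap sizes:
  11001  (25)
  11001  (25)
  -----
  00000  (0)
The nim-sum is 0, so this is a P-position: the player to move is in a losing position under optimal play; Anya is about to move from it and so loses — Boris wins.

Boris wins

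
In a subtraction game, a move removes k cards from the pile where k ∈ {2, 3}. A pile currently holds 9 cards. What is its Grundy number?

Build the Grundy sequence with g(k) = mex{g(k−s) : s ∈ {2, 3}, s ≤ k}:
k:     0  1  2  3  4  5  6  7  8  9
g(k):  0  0  1  1  2  0  0  1  1  2
So g(9) = 2.

2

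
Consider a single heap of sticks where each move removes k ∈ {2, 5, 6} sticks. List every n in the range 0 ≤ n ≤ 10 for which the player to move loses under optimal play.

0, 1, 4, 8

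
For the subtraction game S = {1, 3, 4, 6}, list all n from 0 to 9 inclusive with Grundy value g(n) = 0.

0, 2, 7, 9

Compute g(0), g(1), … for moves {1, 3, 4, 6}:
k:     0  1  2  3  4  5  6  7  8  9
g(k):  0  1  0  1  2  3  2  0  1  0
The P-positions (g = 0) in 0..9 are 0, 2, 7, 9.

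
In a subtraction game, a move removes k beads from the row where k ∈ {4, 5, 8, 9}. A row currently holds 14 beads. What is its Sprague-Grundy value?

Compute g(0), g(1), … for moves {4, 5, 8, 9}:
k:     0  1  2  3  4  5  6  7  8  9 10 11 12 13 14
g(k):  0  0  0  0  1  1  1  1  2  2  2  2  3  0  0
So g(14) = 0.

0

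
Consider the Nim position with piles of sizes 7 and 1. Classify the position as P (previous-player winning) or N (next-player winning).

N-position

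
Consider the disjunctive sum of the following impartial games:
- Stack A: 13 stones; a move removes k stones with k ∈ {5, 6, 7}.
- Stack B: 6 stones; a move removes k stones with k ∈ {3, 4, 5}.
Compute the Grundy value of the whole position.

2

For stack A, compute g(0), g(1), … with moves {5, 6, 7}:
g(0) = mex{} = 0
g(1) = mex{} = 0
g(2) = mex{} = 0
g(3) = mex{} = 0
g(4) = mex{} = 0
g(5) = mex{0} = 1
g(6) = mex{0} = 1
g(7) = mex{0} = 1
g(8) = mex{0} = 1
g(9) = mex{0} = 1
g(10) = mex{0,1} = 2
g(11) = mex{0,1} = 2
g(12) = mex{1} = 0
g(13) = mex{1} = 0
So g(13) = 0.
For stack B, compute g(0), g(1), … with moves {3, 4, 5}:
g(0) = mex{} = 0
g(1) = mex{} = 0
g(2) = mex{} = 0
g(3) = mex{0} = 1
g(4) = mex{0} = 1
g(5) = mex{0} = 1
g(6) = mex{0,1} = 2
So g(6) = 2.
By the Sprague-Grundy theorem, the Grundy value of a sum of independent games is the XOR of the component values.
Combined value = 0 XOR 2 = 2.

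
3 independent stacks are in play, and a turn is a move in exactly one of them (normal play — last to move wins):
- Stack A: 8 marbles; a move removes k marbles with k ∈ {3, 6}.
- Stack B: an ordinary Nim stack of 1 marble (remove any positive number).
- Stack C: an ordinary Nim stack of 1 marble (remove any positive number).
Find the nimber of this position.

2

Grundy values for stack A (subtraction set {3, 6}):
g(0) = mex{} = 0
g(1) = mex{} = 0
g(2) = mex{} = 0
g(3) = mex{0} = 1
g(4) = mex{0} = 1
g(5) = mex{0} = 1
g(6) = mex{0,1} = 2
g(7) = mex{0,1} = 2
g(8) = mex{0,1} = 2
So g(8) = 2.
Stack B is a plain Nim stack of size 1, so its Grundy value is 1.
Stack C is a plain Nim stack of size 1, so its Grundy value is 1.
The value of a disjunctive sum is the nim-sum of the parts.
Combined value = 2 ⊕ 1 ⊕ 1 = 2.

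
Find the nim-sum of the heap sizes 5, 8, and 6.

11

Write each in binary and XOR column by column:
  0101  (5)
  1000  (8)
  0110  (6)
  ----
  1011  (11)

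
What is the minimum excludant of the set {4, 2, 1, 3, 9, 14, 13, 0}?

5

The values 0, 1, 2, 3, 4 are all present; 5 is the first non-negative integer missing from the set.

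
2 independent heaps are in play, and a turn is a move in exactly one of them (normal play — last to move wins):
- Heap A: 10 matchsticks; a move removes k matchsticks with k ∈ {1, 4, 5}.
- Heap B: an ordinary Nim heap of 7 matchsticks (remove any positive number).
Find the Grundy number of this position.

Grundy values for heap A (subtraction set {1, 4, 5}):
k:     0  1  2  3  4  5  6  7  8  9 10
g(k):  0  1  0  1  2  3  2  3  0  1  0
So g(10) = 0.
Heap B is a plain Nim heap of size 7, so its Grundy value is 7.
The value of a disjunctive sum is the nim-sum of the parts.
Combined value = 0 ⊕ 7 = 7.

7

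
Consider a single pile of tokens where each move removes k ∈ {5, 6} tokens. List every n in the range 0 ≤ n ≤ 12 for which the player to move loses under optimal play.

0, 1, 2, 3, 4, 11, 12

Grundy values for subtraction set {5, 6}:
k:     0  1  2  3  4  5  6  7  8  9 10 11 12
g(k):  0  0  0  0  0  1  1  1  1  1  2  0  0
The P-positions (g = 0) in 0..12 are 0, 1, 2, 3, 4, 11, 12.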